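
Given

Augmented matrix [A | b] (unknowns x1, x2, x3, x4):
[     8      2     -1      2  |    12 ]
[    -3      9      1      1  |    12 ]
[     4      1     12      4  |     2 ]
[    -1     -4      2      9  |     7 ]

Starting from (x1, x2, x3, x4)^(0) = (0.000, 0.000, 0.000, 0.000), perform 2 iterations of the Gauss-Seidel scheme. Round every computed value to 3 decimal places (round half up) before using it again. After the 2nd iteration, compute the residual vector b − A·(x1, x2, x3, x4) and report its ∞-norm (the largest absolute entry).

1.246

Iteration 1:
  x1 = (12 - (2)·0.000 - (-1)·0.000 - (2)·0.000) / (8) = 1.500
  x2 = (12 - (-3)·1.500 - (1)·0.000 - (1)·0.000) / (9) = 1.833
  x3 = (2 - (4)·1.500 - (1)·1.833 - (4)·0.000) / (12) = -0.486
  x4 = (7 - (-1)·1.500 - (-4)·1.833 - (2)·-0.486) / (9) = 1.867
Iteration 2:
  x1 = (12 - (2)·1.833 - (-1)·-0.486 - (2)·1.867) / (8) = 0.514
  x2 = (12 - (-3)·0.514 - (1)·-0.486 - (1)·1.867) / (9) = 1.351
  x3 = (2 - (4)·0.514 - (1)·1.351 - (4)·1.867) / (12) = -0.740
  x4 = (7 - (-1)·0.514 - (-4)·1.351 - (2)·-0.740) / (9) = 1.600
Residual b − A·x = (1.246, 0.523, 1.073, -0.002); ∞-norm = 1.246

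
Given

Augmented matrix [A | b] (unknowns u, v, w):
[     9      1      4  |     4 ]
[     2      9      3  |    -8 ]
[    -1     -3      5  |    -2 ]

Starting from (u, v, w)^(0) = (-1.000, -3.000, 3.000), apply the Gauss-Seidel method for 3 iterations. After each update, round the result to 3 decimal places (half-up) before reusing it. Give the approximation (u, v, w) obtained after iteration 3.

Iteration 1:
  u = (4 - (1)·-3.000 - (4)·3.000) / (9) = -0.556
  v = (-8 - (2)·-0.556 - (3)·3.000) / (9) = -1.765
  w = (-2 - (-1)·-0.556 - (-3)·-1.765) / (5) = -1.570
Iteration 2:
  u = (4 - (1)·-1.765 - (4)·-1.570) / (9) = 1.338
  v = (-8 - (2)·1.338 - (3)·-1.570) / (9) = -0.663
  w = (-2 - (-1)·1.338 - (-3)·-0.663) / (5) = -0.530
Iteration 3:
  u = (4 - (1)·-0.663 - (4)·-0.530) / (9) = 0.754
  v = (-8 - (2)·0.754 - (3)·-0.530) / (9) = -0.880
  w = (-2 - (-1)·0.754 - (-3)·-0.880) / (5) = -0.777

(0.754, -0.880, -0.777)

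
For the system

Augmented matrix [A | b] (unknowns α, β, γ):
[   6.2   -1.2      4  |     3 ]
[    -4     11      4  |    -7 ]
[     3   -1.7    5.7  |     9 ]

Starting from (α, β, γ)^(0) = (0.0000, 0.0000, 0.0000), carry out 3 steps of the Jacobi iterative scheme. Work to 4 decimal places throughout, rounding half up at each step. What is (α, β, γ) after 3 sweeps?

Iteration 1:
  α = (3 - (-1.2)·0.0000 - (4)·0.0000) / (6.2) = 0.4839
  β = (-7 - (-4)·0.0000 - (4)·0.0000) / (11) = -0.6364
  γ = (9 - (3)·0.0000 - (-1.7)·0.0000) / (5.7) = 1.5789
Iteration 2:
  α = (3 - (-1.2)·-0.6364 - (4)·1.5789) / (6.2) = -0.6579
  β = (-7 - (-4)·0.4839 - (4)·1.5789) / (11) = -1.0345
  γ = (9 - (3)·0.4839 - (-1.7)·-0.6364) / (5.7) = 1.1345
Iteration 3:
  α = (3 - (-1.2)·-1.0345 - (4)·1.1345) / (6.2) = -0.4483
  β = (-7 - (-4)·-0.6579 - (4)·1.1345) / (11) = -1.2881
  γ = (9 - (3)·-0.6579 - (-1.7)·-1.0345) / (5.7) = 1.6167

(-0.4483, -1.2881, 1.6167)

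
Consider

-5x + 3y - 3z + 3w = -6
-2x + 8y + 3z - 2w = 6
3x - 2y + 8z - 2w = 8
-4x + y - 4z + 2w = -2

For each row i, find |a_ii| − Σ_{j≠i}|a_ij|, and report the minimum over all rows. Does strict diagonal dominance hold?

row 1: |-5| − (3+3+3) = -4
row 2: |8| − (2+3+2) = 1
row 3: |8| − (3+2+2) = 1
row 4: |2| − (4+1+4) = -7
minimum over rows = -7 → not strictly diagonally dominant

-7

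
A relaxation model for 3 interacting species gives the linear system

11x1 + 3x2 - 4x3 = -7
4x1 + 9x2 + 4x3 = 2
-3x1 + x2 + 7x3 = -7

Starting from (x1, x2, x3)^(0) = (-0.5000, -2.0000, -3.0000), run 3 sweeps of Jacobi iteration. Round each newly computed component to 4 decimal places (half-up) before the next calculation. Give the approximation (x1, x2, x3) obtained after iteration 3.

Iteration 1:
  x1 = (-7 - (3)·-2.0000 - (-4)·-3.0000) / (11) = -1.1818
  x2 = (2 - (4)·-0.5000 - (4)·-3.0000) / (9) = 1.7778
  x3 = (-7 - (-3)·-0.5000 - (1)·-2.0000) / (7) = -0.9286
Iteration 2:
  x1 = (-7 - (3)·1.7778 - (-4)·-0.9286) / (11) = -1.4589
  x2 = (2 - (4)·-1.1818 - (4)·-0.9286) / (9) = 1.1602
  x3 = (-7 - (-3)·-1.1818 - (1)·1.7778) / (7) = -1.7605
Iteration 3:
  x1 = (-7 - (3)·1.1602 - (-4)·-1.7605) / (11) = -1.5930
  x2 = (2 - (4)·-1.4589 - (4)·-1.7605) / (9) = 1.6531
  x3 = (-7 - (-3)·-1.4589 - (1)·1.1602) / (7) = -1.7910

(-1.5930, 1.6531, -1.7910)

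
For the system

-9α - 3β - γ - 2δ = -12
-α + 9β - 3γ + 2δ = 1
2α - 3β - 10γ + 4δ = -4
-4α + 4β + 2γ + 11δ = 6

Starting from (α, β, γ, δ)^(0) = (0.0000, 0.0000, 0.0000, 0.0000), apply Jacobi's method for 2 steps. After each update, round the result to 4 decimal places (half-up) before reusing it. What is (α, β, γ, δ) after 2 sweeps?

Iteration 1:
  α = (-12 - (-3)·0.0000 - (-1)·0.0000 - (-2)·0.0000) / (-9) = 1.3333
  β = (1 - (-1)·0.0000 - (-3)·0.0000 - (2)·0.0000) / (9) = 0.1111
  γ = (-4 - (2)·0.0000 - (-3)·0.0000 - (4)·0.0000) / (-10) = 0.4000
  δ = (6 - (-4)·0.0000 - (4)·0.0000 - (2)·0.0000) / (11) = 0.5455
Iteration 2:
  α = (-12 - (-3)·0.1111 - (-1)·0.4000 - (-2)·0.5455) / (-9) = 1.1306
  β = (1 - (-1)·1.3333 - (-3)·0.4000 - (2)·0.5455) / (9) = 0.2714
  γ = (-4 - (2)·1.3333 - (-3)·0.1111 - (4)·0.5455) / (-10) = 0.8515
  δ = (6 - (-4)·1.3333 - (4)·0.1111 - (2)·0.4000) / (11) = 0.9172

(1.1306, 0.2714, 0.8515, 0.9172)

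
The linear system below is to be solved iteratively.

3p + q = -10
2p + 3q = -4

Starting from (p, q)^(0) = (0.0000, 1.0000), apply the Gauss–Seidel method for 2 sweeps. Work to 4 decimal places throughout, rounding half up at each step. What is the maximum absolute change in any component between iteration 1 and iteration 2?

0.0370

Iteration 1:
  p = (-10 - (1)·1.0000) / (3) = -3.6667
  q = (-4 - (2)·-3.6667) / (3) = 1.1111
Iteration 2:
  p = (-10 - (1)·1.1111) / (3) = -3.7037
  q = (-4 - (2)·-3.7037) / (3) = 1.1358
Change: (-0.0370, 0.0247) → max |·| = 0.0370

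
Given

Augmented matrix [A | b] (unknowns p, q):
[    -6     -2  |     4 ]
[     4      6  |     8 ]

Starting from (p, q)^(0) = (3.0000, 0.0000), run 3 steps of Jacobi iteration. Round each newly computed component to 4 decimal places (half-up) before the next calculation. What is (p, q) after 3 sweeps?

Iteration 1:
  p = (4 - (-2)·0.0000) / (-6) = -0.6667
  q = (8 - (4)·3.0000) / (6) = -0.6667
Iteration 2:
  p = (4 - (-2)·-0.6667) / (-6) = -0.4444
  q = (8 - (4)·-0.6667) / (6) = 1.7778
Iteration 3:
  p = (4 - (-2)·1.7778) / (-6) = -1.2593
  q = (8 - (4)·-0.4444) / (6) = 1.6296

(-1.2593, 1.6296)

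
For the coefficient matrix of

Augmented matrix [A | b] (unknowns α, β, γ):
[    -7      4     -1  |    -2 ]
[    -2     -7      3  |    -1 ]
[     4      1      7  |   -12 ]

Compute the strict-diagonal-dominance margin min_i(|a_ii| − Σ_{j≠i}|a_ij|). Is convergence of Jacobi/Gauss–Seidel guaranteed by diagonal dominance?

2

row 1: |-7| − (4+1) = 2
row 2: |-7| − (2+3) = 2
row 3: |7| − (4+1) = 2
minimum over rows = 2 → strictly diagonally dominant (convergence guaranteed)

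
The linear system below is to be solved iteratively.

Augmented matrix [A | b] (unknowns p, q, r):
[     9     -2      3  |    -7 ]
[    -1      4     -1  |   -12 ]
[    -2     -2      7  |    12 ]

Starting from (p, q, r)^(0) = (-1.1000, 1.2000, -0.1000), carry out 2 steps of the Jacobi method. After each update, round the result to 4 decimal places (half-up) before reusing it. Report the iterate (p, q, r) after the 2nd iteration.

Iteration 1:
  p = (-7 - (-2)·1.2000 - (3)·-0.1000) / (9) = -0.4778
  q = (-12 - (-1)·-1.1000 - (-1)·-0.1000) / (4) = -3.3000
  r = (12 - (-2)·-1.1000 - (-2)·1.2000) / (7) = 1.7429
Iteration 2:
  p = (-7 - (-2)·-3.3000 - (3)·1.7429) / (9) = -2.0921
  q = (-12 - (-1)·-0.4778 - (-1)·1.7429) / (4) = -2.6837
  r = (12 - (-2)·-0.4778 - (-2)·-3.3000) / (7) = 0.6349

(-2.0921, -2.6837, 0.6349)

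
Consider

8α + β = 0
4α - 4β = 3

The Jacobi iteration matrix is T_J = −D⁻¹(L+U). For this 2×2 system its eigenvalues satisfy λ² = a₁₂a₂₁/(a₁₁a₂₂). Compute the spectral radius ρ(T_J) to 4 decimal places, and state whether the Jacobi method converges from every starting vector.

a₁₂a₂₁/(a₁₁a₂₂) = (1)·(4) / ((8)·(-4)) = -0.125000
ρ = √|-0.125000| = √0.125000 = 0.3536
ρ < 1, so Jacobi converges

0.3536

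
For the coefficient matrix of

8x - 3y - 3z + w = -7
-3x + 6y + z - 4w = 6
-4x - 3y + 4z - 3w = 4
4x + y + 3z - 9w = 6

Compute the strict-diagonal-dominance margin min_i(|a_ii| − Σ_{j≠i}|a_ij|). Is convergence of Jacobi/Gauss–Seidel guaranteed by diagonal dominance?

-6

row 1: |8| − (3+3+1) = 1
row 2: |6| − (3+1+4) = -2
row 3: |4| − (4+3+3) = -6
row 4: |-9| − (4+1+3) = 1
minimum over rows = -6 → not strictly diagonally dominant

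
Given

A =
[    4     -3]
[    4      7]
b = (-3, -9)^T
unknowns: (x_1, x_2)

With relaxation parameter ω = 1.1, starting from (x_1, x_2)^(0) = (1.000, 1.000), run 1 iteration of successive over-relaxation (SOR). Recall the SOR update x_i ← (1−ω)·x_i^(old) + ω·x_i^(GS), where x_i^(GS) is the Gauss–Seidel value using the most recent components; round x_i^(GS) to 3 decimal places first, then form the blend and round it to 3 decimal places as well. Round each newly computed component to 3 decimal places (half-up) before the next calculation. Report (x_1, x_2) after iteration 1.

(-0.100, -1.452)

Iteration 1:
  x_1: GS value = (-3 - (-3)·1.000) / (4) = 0.000;  x_1 ← (1−ω)·1.000 + ω·0.000 = -0.100
  x_2: GS value = (-9 - (4)·-0.100) / (7) = -1.229;  x_2 ← (1−ω)·1.000 + ω·-1.229 = -1.452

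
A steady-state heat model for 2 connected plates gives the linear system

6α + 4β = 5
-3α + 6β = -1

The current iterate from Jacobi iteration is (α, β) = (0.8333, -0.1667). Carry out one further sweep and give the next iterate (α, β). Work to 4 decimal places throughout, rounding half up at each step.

(0.9445, 0.2500)

One sweep:
  α = (5 - (4)·-0.1667) / (6) = 0.9445
  β = (-1 - (-3)·0.8333) / (6) = 0.2500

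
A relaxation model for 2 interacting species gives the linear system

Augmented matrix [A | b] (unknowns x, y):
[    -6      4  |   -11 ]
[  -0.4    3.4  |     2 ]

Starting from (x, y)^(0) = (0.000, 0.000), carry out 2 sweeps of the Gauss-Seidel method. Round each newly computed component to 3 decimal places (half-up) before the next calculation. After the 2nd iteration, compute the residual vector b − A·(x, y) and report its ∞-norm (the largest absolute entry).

Iteration 1:
  x = (-11 - (4)·0.000) / (-6) = 1.833
  y = (2 - (-0.4)·1.833) / (3.4) = 0.804
Iteration 2:
  x = (-11 - (4)·0.804) / (-6) = 2.369
  y = (2 - (-0.4)·2.369) / (3.4) = 0.867
Residual b − A·x = (-0.254, 0.000); ∞-norm = 0.254

0.254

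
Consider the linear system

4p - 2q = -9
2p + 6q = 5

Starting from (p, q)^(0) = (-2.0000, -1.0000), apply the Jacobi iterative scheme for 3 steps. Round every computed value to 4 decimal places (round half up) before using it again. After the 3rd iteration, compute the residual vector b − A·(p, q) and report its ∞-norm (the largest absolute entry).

Iteration 1:
  p = (-9 - (-2)·-1.0000) / (4) = -2.7500
  q = (5 - (2)·-2.0000) / (6) = 1.5000
Iteration 2:
  p = (-9 - (-2)·1.5000) / (4) = -1.5000
  q = (5 - (2)·-2.7500) / (6) = 1.7500
Iteration 3:
  p = (-9 - (-2)·1.7500) / (4) = -1.3750
  q = (5 - (2)·-1.5000) / (6) = 1.3333
Residual b − A·x = (-0.8334, -0.2498); ∞-norm = 0.8334

0.8334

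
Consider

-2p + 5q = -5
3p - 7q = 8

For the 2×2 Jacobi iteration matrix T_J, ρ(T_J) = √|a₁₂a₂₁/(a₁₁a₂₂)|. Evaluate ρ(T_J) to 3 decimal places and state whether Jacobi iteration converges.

1.035

a₁₂a₂₁/(a₁₁a₂₂) = (5)·(3) / ((-2)·(-7)) = 1.071429
ρ = √|1.071429| = √1.071429 = 1.035
ρ > 1, so Jacobi diverges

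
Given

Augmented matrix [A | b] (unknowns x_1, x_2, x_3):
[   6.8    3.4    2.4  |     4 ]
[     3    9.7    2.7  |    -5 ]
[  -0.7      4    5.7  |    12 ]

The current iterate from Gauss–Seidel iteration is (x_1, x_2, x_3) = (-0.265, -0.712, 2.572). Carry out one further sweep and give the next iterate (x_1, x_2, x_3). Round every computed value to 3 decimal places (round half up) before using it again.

(0.036, -1.243, 2.982)

One sweep:
  x_1 = (4 - (3.4)·-0.712 - (2.4)·2.572) / (6.8) = 0.036
  x_2 = (-5 - (3)·0.036 - (2.7)·2.572) / (9.7) = -1.243
  x_3 = (12 - (-0.7)·0.036 - (4)·-1.243) / (5.7) = 2.982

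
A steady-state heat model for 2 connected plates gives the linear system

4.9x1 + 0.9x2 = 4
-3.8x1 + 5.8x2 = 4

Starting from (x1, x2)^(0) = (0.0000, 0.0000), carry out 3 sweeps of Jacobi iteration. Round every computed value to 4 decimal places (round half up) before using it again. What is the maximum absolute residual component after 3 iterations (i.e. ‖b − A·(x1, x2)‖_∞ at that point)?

0.3734

Iteration 1:
  x1 = (4 - (0.9)·0.0000) / (4.9) = 0.8163
  x2 = (4 - (-3.8)·0.0000) / (5.8) = 0.6897
Iteration 2:
  x1 = (4 - (0.9)·0.6897) / (4.9) = 0.6896
  x2 = (4 - (-3.8)·0.8163) / (5.8) = 1.2245
Iteration 3:
  x1 = (4 - (0.9)·1.2245) / (4.9) = 0.5914
  x2 = (4 - (-3.8)·0.6896) / (5.8) = 1.1415
Residual b − A·x = (0.0748, -0.3734); ∞-norm = 0.3734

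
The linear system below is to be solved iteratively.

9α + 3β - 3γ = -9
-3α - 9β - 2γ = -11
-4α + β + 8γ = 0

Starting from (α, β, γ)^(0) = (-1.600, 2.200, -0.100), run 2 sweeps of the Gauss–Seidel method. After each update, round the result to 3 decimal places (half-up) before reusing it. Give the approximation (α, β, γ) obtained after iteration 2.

(-1.982, 2.130, -1.257)

Iteration 1:
  α = (-9 - (3)·2.200 - (-3)·-0.100) / (9) = -1.767
  β = (-11 - (-3)·-1.767 - (-2)·-0.100) / (-9) = 1.833
  γ = (0 - (-4)·-1.767 - (1)·1.833) / (8) = -1.113
Iteration 2:
  α = (-9 - (3)·1.833 - (-3)·-1.113) / (9) = -1.982
  β = (-11 - (-3)·-1.982 - (-2)·-1.113) / (-9) = 2.130
  γ = (0 - (-4)·-1.982 - (1)·2.130) / (8) = -1.257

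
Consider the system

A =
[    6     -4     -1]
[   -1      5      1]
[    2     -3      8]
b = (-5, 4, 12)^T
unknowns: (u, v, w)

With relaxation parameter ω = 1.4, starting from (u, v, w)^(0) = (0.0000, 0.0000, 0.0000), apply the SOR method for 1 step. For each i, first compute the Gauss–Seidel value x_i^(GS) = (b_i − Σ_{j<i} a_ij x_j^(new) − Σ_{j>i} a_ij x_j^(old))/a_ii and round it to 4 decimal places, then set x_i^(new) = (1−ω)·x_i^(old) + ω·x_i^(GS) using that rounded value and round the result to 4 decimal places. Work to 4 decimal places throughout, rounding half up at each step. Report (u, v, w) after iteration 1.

(-1.1666, 0.7934, 2.9249)

Iteration 1:
  u: GS value = (-5 - (-4)·0.0000 - (-1)·0.0000) / (6) = -0.8333;  u ← (1−ω)·0.0000 + ω·-0.8333 = -1.1666
  v: GS value = (4 - (-1)·-1.1666 - (1)·0.0000) / (5) = 0.5667;  v ← (1−ω)·0.0000 + ω·0.5667 = 0.7934
  w: GS value = (12 - (2)·-1.1666 - (-3)·0.7934) / (8) = 2.0892;  w ← (1−ω)·0.0000 + ω·2.0892 = 2.9249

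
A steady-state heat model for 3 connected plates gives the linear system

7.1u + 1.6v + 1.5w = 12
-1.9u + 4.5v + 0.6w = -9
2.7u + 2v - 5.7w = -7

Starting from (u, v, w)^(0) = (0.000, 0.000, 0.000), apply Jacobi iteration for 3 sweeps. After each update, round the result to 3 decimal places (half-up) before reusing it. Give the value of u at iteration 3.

Iteration 1:
  u = (12 - (1.6)·0.000 - (1.5)·0.000) / (7.1) = 1.690
  v = (-9 - (-1.9)·0.000 - (0.6)·0.000) / (4.5) = -2.000
  w = (-7 - (2.7)·0.000 - (2)·0.000) / (-5.7) = 1.228
Iteration 2:
  u = (12 - (1.6)·-2.000 - (1.5)·1.228) / (7.1) = 1.881
  v = (-9 - (-1.9)·1.690 - (0.6)·1.228) / (4.5) = -1.450
  w = (-7 - (2.7)·1.690 - (2)·-2.000) / (-5.7) = 1.327
Iteration 3:
  u = (12 - (1.6)·-1.450 - (1.5)·1.327) / (7.1) = 1.737
  v = (-9 - (-1.9)·1.881 - (0.6)·1.327) / (4.5) = -1.383
  w = (-7 - (2.7)·1.881 - (2)·-1.450) / (-5.7) = 1.610

1.737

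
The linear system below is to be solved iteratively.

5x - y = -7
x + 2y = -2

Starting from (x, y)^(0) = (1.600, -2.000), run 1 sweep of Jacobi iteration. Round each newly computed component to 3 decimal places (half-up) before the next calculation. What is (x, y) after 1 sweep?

(-1.800, -1.800)

Iteration 1:
  x = (-7 - (-1)·-2.000) / (5) = -1.800
  y = (-2 - (1)·1.600) / (2) = -1.800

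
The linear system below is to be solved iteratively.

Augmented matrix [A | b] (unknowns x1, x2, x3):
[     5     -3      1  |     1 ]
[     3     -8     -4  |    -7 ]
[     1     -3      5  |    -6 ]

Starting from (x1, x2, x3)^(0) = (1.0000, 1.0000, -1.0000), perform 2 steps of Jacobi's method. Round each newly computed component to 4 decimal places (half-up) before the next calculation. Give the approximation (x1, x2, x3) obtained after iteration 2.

Iteration 1:
  x1 = (1 - (-3)·1.0000 - (1)·-1.0000) / (5) = 1.0000
  x2 = (-7 - (3)·1.0000 - (-4)·-1.0000) / (-8) = 1.7500
  x3 = (-6 - (1)·1.0000 - (-3)·1.0000) / (5) = -0.8000
Iteration 2:
  x1 = (1 - (-3)·1.7500 - (1)·-0.8000) / (5) = 1.4100
  x2 = (-7 - (3)·1.0000 - (-4)·-0.8000) / (-8) = 1.6500
  x3 = (-6 - (1)·1.0000 - (-3)·1.7500) / (5) = -0.3500

(1.4100, 1.6500, -0.3500)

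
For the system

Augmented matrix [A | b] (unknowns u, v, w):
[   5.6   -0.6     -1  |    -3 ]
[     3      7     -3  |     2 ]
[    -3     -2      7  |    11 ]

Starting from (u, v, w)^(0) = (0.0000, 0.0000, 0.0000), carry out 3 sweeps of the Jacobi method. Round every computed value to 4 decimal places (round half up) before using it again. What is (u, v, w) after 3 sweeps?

(-0.1541, 0.9920, 1.8149)

Iteration 1:
  u = (-3 - (-0.6)·0.0000 - (-1)·0.0000) / (5.6) = -0.5357
  v = (2 - (3)·0.0000 - (-3)·0.0000) / (7) = 0.2857
  w = (11 - (-3)·0.0000 - (-2)·0.0000) / (7) = 1.5714
Iteration 2:
  u = (-3 - (-0.6)·0.2857 - (-1)·1.5714) / (5.6) = -0.2245
  v = (2 - (3)·-0.5357 - (-3)·1.5714) / (7) = 1.1888
  w = (11 - (-3)·-0.5357 - (-2)·0.2857) / (7) = 1.4235
Iteration 3:
  u = (-3 - (-0.6)·1.1888 - (-1)·1.4235) / (5.6) = -0.1541
  v = (2 - (3)·-0.2245 - (-3)·1.4235) / (7) = 0.9920
  w = (11 - (-3)·-0.2245 - (-2)·1.1888) / (7) = 1.8149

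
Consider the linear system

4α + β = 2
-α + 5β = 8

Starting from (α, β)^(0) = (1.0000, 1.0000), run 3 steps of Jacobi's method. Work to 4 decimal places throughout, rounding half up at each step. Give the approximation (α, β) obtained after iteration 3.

(0.0875, 1.6100)

Iteration 1:
  α = (2 - (1)·1.0000) / (4) = 0.2500
  β = (8 - (-1)·1.0000) / (5) = 1.8000
Iteration 2:
  α = (2 - (1)·1.8000) / (4) = 0.0500
  β = (8 - (-1)·0.2500) / (5) = 1.6500
Iteration 3:
  α = (2 - (1)·1.6500) / (4) = 0.0875
  β = (8 - (-1)·0.0500) / (5) = 1.6100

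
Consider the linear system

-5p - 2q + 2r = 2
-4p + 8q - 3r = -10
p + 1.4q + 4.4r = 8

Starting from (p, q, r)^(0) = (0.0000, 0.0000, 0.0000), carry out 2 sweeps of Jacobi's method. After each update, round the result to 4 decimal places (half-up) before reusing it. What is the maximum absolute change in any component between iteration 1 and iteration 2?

1.2273

Iteration 1:
  p = (2 - (-2)·0.0000 - (2)·0.0000) / (-5) = -0.4000
  q = (-10 - (-4)·0.0000 - (-3)·0.0000) / (8) = -1.2500
  r = (8 - (1)·0.0000 - (1.4)·0.0000) / (4.4) = 1.8182
Iteration 2:
  p = (2 - (-2)·-1.2500 - (2)·1.8182) / (-5) = 0.8273
  q = (-10 - (-4)·-0.4000 - (-3)·1.8182) / (8) = -0.7682
  r = (8 - (1)·-0.4000 - (1.4)·-1.2500) / (4.4) = 2.3068
Change: (1.2273, 0.4818, 0.4886) → max |·| = 1.2273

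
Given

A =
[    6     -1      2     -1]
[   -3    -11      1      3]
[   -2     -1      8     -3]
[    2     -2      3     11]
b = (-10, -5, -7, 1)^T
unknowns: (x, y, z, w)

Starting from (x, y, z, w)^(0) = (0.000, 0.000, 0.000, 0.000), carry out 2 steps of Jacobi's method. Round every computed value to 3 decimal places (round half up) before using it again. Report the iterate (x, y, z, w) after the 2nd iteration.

Iteration 1:
  x = (-10 - (-1)·0.000 - (2)·0.000 - (-1)·0.000) / (6) = -1.667
  y = (-5 - (-3)·0.000 - (1)·0.000 - (3)·0.000) / (-11) = 0.455
  z = (-7 - (-2)·0.000 - (-1)·0.000 - (-3)·0.000) / (8) = -0.875
  w = (1 - (2)·0.000 - (-2)·0.000 - (3)·0.000) / (11) = 0.091
Iteration 2:
  x = (-10 - (-1)·0.455 - (2)·-0.875 - (-1)·0.091) / (6) = -1.284
  y = (-5 - (-3)·-1.667 - (1)·-0.875 - (3)·0.091) / (-11) = 0.854
  z = (-7 - (-2)·-1.667 - (-1)·0.455 - (-3)·0.091) / (8) = -1.201
  w = (1 - (2)·-1.667 - (-2)·0.455 - (3)·-0.875) / (11) = 0.715

(-1.284, 0.854, -1.201, 0.715)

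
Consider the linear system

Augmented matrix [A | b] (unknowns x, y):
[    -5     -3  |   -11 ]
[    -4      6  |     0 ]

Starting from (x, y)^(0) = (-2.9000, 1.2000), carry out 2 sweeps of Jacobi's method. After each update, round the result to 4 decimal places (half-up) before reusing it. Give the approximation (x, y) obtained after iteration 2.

Iteration 1:
  x = (-11 - (-3)·1.2000) / (-5) = 1.4800
  y = (0 - (-4)·-2.9000) / (6) = -1.9333
Iteration 2:
  x = (-11 - (-3)·-1.9333) / (-5) = 3.3600
  y = (0 - (-4)·1.4800) / (6) = 0.9867

(3.3600, 0.9867)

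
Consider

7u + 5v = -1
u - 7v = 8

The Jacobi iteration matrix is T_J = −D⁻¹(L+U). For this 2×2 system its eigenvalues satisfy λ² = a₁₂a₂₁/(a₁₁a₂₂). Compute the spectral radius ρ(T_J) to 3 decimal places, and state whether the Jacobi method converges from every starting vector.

a₁₂a₂₁/(a₁₁a₂₂) = (5)·(1) / ((7)·(-7)) = -0.102041
ρ = √|-0.102041| = √0.102041 = 0.319
ρ < 1, so Jacobi converges

0.319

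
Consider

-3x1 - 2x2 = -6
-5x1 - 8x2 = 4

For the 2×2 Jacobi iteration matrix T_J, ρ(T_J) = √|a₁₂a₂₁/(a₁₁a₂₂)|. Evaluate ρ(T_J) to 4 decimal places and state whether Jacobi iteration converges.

a₁₂a₂₁/(a₁₁a₂₂) = (-2)·(-5) / ((-3)·(-8)) = 0.416667
ρ = √|0.416667| = √0.416667 = 0.6455
ρ < 1, so Jacobi converges

0.6455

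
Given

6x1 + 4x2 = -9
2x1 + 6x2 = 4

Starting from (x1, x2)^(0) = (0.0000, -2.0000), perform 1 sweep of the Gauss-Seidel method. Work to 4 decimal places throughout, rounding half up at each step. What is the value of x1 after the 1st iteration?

Iteration 1:
  x1 = (-9 - (4)·-2.0000) / (6) = -0.1667
  x2 = (4 - (2)·-0.1667) / (6) = 0.7222

-0.1667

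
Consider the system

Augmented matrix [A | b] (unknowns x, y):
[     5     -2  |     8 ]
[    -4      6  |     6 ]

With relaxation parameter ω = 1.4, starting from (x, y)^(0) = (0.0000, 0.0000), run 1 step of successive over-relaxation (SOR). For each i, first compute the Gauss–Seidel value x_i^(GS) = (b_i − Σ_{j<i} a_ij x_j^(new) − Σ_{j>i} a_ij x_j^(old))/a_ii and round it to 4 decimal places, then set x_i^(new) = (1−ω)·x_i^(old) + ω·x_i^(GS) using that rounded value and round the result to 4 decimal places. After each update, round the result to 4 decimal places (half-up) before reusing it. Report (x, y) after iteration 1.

(2.2400, 3.4906)

Iteration 1:
  x: GS value = (8 - (-2)·0.0000) / (5) = 1.6000;  x ← (1−ω)·0.0000 + ω·1.6000 = 2.2400
  y: GS value = (6 - (-4)·2.2400) / (6) = 2.4933;  y ← (1−ω)·0.0000 + ω·2.4933 = 3.4906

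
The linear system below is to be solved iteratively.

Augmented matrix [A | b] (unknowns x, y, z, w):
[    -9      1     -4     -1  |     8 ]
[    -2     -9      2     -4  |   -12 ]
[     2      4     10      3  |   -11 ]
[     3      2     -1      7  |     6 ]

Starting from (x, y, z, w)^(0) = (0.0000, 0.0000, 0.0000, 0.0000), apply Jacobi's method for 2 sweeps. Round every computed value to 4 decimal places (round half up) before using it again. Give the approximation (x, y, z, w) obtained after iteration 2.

Iteration 1:
  x = (8 - (1)·0.0000 - (-4)·0.0000 - (-1)·0.0000) / (-9) = -0.8889
  y = (-12 - (-2)·0.0000 - (2)·0.0000 - (-4)·0.0000) / (-9) = 1.3333
  z = (-11 - (2)·0.0000 - (4)·0.0000 - (3)·0.0000) / (10) = -1.1000
  w = (6 - (3)·0.0000 - (2)·0.0000 - (-1)·0.0000) / (7) = 0.8571
Iteration 2:
  x = (8 - (1)·1.3333 - (-4)·-1.1000 - (-1)·0.8571) / (-9) = -0.3471
  y = (-12 - (-2)·-0.8889 - (2)·-1.1000 - (-4)·0.8571) / (-9) = 0.9055
  z = (-11 - (2)·-0.8889 - (4)·1.3333 - (3)·0.8571) / (10) = -1.7127
  w = (6 - (3)·-0.8889 - (2)·1.3333 - (-1)·-1.1000) / (7) = 0.7000

(-0.3471, 0.9055, -1.7127, 0.7000)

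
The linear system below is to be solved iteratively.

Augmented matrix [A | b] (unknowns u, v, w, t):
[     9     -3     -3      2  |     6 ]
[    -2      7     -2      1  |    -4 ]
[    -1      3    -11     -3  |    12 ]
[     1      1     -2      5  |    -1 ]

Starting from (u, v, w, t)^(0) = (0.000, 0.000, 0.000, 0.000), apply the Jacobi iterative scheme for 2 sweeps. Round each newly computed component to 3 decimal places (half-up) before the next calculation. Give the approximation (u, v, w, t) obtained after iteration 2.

(0.157, -0.664, -1.253, -0.656)

Iteration 1:
  u = (6 - (-3)·0.000 - (-3)·0.000 - (2)·0.000) / (9) = 0.667
  v = (-4 - (-2)·0.000 - (-2)·0.000 - (1)·0.000) / (7) = -0.571
  w = (12 - (-1)·0.000 - (3)·0.000 - (-3)·0.000) / (-11) = -1.091
  t = (-1 - (1)·0.000 - (1)·0.000 - (-2)·0.000) / (5) = -0.200
Iteration 2:
  u = (6 - (-3)·-0.571 - (-3)·-1.091 - (2)·-0.200) / (9) = 0.157
  v = (-4 - (-2)·0.667 - (-2)·-1.091 - (1)·-0.200) / (7) = -0.664
  w = (12 - (-1)·0.667 - (3)·-0.571 - (-3)·-0.200) / (-11) = -1.253
  t = (-1 - (1)·0.667 - (1)·-0.571 - (-2)·-1.091) / (5) = -0.656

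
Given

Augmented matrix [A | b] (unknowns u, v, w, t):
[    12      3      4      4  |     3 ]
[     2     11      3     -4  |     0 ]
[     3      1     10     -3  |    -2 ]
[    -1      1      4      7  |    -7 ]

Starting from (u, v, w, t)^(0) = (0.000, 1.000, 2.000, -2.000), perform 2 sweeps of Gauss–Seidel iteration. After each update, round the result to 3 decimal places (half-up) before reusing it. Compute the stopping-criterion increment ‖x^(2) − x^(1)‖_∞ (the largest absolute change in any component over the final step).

1.128

Iteration 1:
  u = (3 - (3)·1.000 - (4)·2.000 - (4)·-2.000) / (12) = 0.000
  v = (0 - (2)·0.000 - (3)·2.000 - (-4)·-2.000) / (11) = -1.273
  w = (-2 - (3)·0.000 - (1)·-1.273 - (-3)·-2.000) / (10) = -0.673
  t = (-7 - (-1)·0.000 - (1)·-1.273 - (4)·-0.673) / (7) = -0.434
Iteration 2:
  u = (3 - (3)·-1.273 - (4)·-0.673 - (4)·-0.434) / (12) = 0.937
  v = (0 - (2)·0.937 - (3)·-0.673 - (-4)·-0.434) / (11) = -0.145
  w = (-2 - (3)·0.937 - (1)·-0.145 - (-3)·-0.434) / (10) = -0.597
  t = (-7 - (-1)·0.937 - (1)·-0.145 - (4)·-0.597) / (7) = -0.504
Change: (0.937, 1.128, 0.076, -0.070) → max |·| = 1.128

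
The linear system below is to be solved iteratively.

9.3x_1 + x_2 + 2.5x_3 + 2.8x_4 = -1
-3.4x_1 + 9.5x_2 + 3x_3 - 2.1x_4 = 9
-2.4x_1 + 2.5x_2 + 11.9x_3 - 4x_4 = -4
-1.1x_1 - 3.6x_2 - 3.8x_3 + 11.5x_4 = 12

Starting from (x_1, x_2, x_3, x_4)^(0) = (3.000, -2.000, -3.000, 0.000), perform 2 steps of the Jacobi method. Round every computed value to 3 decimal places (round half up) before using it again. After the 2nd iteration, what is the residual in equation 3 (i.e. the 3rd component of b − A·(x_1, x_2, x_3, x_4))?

11.786

Iteration 1:
  x_1 = (-1 - (1)·-2.000 - (2.5)·-3.000 - (2.8)·0.000) / (9.3) = 0.914
  x_2 = (9 - (-3.4)·3.000 - (3)·-3.000 - (-2.1)·0.000) / (9.5) = 2.968
  x_3 = (-4 - (-2.4)·3.000 - (2.5)·-2.000 - (-4)·0.000) / (11.9) = 0.689
  x_4 = (12 - (-1.1)·3.000 - (-3.6)·-2.000 - (-3.8)·-3.000) / (11.5) = -0.287
Iteration 2:
  x_1 = (-1 - (1)·2.968 - (2.5)·0.689 - (2.8)·-0.287) / (9.3) = -0.525
  x_2 = (9 - (-3.4)·0.914 - (3)·0.689 - (-2.1)·-0.287) / (9.5) = 0.993
  x_3 = (-4 - (-2.4)·0.914 - (2.5)·2.968 - (-4)·-0.287) / (11.9) = -0.872
  x_4 = (12 - (-1.1)·0.914 - (-3.6)·2.968 - (-3.8)·0.689) / (11.5) = 2.288
Residual b − A·x = (-1.337, 5.202, 11.786, -14.628)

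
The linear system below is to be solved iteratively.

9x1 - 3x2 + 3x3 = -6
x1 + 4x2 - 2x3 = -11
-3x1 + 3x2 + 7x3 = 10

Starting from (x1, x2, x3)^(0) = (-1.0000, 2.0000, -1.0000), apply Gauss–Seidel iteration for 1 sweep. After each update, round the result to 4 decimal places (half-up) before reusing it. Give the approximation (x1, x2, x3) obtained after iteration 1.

Iteration 1:
  x1 = (-6 - (-3)·2.0000 - (3)·-1.0000) / (9) = 0.3333
  x2 = (-11 - (1)·0.3333 - (-2)·-1.0000) / (4) = -3.3333
  x3 = (10 - (-3)·0.3333 - (3)·-3.3333) / (7) = 3.0000

(0.3333, -3.3333, 3.0000)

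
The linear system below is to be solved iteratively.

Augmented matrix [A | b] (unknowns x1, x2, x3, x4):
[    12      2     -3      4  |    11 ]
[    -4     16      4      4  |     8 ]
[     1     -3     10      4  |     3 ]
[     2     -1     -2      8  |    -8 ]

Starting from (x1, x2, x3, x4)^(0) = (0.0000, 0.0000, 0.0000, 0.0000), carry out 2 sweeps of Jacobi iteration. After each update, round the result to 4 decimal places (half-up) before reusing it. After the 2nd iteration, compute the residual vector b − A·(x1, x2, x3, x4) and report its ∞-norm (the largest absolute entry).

1.2547

Iteration 1:
  x1 = (11 - (2)·0.0000 - (-3)·0.0000 - (4)·0.0000) / (12) = 0.9167
  x2 = (8 - (-4)·0.0000 - (4)·0.0000 - (4)·0.0000) / (16) = 0.5000
  x3 = (3 - (1)·0.0000 - (-3)·0.0000 - (4)·0.0000) / (10) = 0.3000
  x4 = (-8 - (2)·0.0000 - (-1)·0.0000 - (-2)·0.0000) / (8) = -1.0000
Iteration 2:
  x1 = (11 - (2)·0.5000 - (-3)·0.3000 - (4)·-1.0000) / (12) = 1.2417
  x2 = (8 - (-4)·0.9167 - (4)·0.3000 - (4)·-1.0000) / (16) = 0.9042
  x3 = (3 - (1)·0.9167 - (-3)·0.5000 - (4)·-1.0000) / (10) = 0.7583
  x4 = (-8 - (2)·0.9167 - (-1)·0.5000 - (-2)·0.3000) / (8) = -1.0917
Residual b − A·x = (0.9329, -0.1668, 1.2547, 0.6710); ∞-norm = 1.2547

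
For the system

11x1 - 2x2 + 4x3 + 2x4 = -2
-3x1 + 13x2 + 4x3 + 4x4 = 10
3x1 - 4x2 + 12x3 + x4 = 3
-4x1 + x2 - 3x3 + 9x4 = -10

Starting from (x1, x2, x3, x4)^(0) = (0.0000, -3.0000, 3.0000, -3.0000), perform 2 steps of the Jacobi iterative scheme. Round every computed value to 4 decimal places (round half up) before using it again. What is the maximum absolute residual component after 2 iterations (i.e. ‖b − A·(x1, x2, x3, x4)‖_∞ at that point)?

Iteration 1:
  x1 = (-2 - (-2)·-3.0000 - (4)·3.0000 - (2)·-3.0000) / (11) = -1.2727
  x2 = (10 - (-3)·0.0000 - (4)·3.0000 - (4)·-3.0000) / (13) = 0.7692
  x3 = (3 - (3)·0.0000 - (-4)·-3.0000 - (1)·-3.0000) / (12) = -0.5000
  x4 = (-10 - (-4)·0.0000 - (1)·-3.0000 - (-3)·3.0000) / (9) = 0.2222
Iteration 2:
  x1 = (-2 - (-2)·0.7692 - (4)·-0.5000 - (2)·0.2222) / (11) = 0.0995
  x2 = (10 - (-3)·-1.2727 - (4)·-0.5000 - (4)·0.2222) / (13) = 0.5610
  x3 = (3 - (3)·-1.2727 - (-4)·0.7692 - (1)·0.2222) / (12) = 0.8061
  x4 = (-10 - (-4)·-1.2727 - (1)·0.7692 - (-3)·-0.5000) / (9) = -1.9289
Residual b − A·x = (-1.3391, 7.4967, -2.7988, 9.6154); ∞-norm = 9.6154

9.6154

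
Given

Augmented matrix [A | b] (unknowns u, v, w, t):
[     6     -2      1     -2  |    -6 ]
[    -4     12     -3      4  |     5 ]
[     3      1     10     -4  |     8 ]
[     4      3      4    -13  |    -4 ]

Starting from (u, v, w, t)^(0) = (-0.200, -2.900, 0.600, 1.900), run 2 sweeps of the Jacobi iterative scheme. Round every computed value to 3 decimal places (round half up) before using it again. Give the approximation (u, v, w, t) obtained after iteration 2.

(-1.442, 0.496, 1.148, 0.424)

Iteration 1:
  u = (-6 - (-2)·-2.900 - (1)·0.600 - (-2)·1.900) / (6) = -1.433
  v = (5 - (-4)·-0.200 - (-3)·0.600 - (4)·1.900) / (12) = -0.133
  w = (8 - (3)·-0.200 - (1)·-2.900 - (-4)·1.900) / (10) = 1.910
  t = (-4 - (4)·-0.200 - (3)·-2.900 - (4)·0.600) / (-13) = -0.238
Iteration 2:
  u = (-6 - (-2)·-0.133 - (1)·1.910 - (-2)·-0.238) / (6) = -1.442
  v = (5 - (-4)·-1.433 - (-3)·1.910 - (4)·-0.238) / (12) = 0.496
  w = (8 - (3)·-1.433 - (1)·-0.133 - (-4)·-0.238) / (10) = 1.148
  t = (-4 - (4)·-1.433 - (3)·-0.133 - (4)·1.910) / (-13) = 0.424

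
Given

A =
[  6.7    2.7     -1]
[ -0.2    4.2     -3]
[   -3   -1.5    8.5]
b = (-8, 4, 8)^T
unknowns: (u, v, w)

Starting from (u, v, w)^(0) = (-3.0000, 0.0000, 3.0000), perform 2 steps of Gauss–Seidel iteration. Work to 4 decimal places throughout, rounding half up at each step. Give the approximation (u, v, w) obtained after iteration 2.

(-2.2453, 1.7152, 0.4514)

Iteration 1:
  u = (-8 - (2.7)·0.0000 - (-1)·3.0000) / (6.7) = -0.7463
  v = (4 - (-0.2)·-0.7463 - (-3)·3.0000) / (4.2) = 3.0597
  w = (8 - (-3)·-0.7463 - (-1.5)·3.0597) / (8.5) = 1.2177
Iteration 2:
  u = (-8 - (2.7)·3.0597 - (-1)·1.2177) / (6.7) = -2.2453
  v = (4 - (-0.2)·-2.2453 - (-3)·1.2177) / (4.2) = 1.7152
  w = (8 - (-3)·-2.2453 - (-1.5)·1.7152) / (8.5) = 0.4514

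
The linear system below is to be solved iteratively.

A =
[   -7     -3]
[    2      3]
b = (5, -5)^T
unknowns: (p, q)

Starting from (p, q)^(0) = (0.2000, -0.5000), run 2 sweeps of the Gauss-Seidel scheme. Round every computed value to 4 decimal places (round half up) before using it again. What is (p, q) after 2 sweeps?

Iteration 1:
  p = (5 - (-3)·-0.5000) / (-7) = -0.5000
  q = (-5 - (2)·-0.5000) / (3) = -1.3333
Iteration 2:
  p = (5 - (-3)·-1.3333) / (-7) = -0.1429
  q = (-5 - (2)·-0.1429) / (3) = -1.5714

(-0.1429, -1.5714)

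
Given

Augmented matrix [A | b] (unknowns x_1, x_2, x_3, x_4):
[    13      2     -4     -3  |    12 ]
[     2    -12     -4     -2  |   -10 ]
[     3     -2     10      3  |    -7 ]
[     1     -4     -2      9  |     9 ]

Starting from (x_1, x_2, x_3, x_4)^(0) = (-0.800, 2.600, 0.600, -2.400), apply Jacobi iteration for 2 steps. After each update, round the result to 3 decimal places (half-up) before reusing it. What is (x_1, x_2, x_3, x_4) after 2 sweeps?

Iteration 1:
  x_1 = (12 - (2)·2.600 - (-4)·0.600 - (-3)·-2.400) / (13) = 0.154
  x_2 = (-10 - (2)·-0.800 - (-4)·0.600 - (-2)·-2.400) / (-12) = 0.900
  x_3 = (-7 - (3)·-0.800 - (-2)·2.600 - (3)·-2.400) / (10) = 0.780
  x_4 = (9 - (1)·-0.800 - (-4)·2.600 - (-2)·0.600) / (9) = 2.378
Iteration 2:
  x_1 = (12 - (2)·0.900 - (-4)·0.780 - (-3)·2.378) / (13) = 1.573
  x_2 = (-10 - (2)·0.154 - (-4)·0.780 - (-2)·2.378) / (-12) = 0.203
  x_3 = (-7 - (3)·0.154 - (-2)·0.900 - (3)·2.378) / (10) = -1.280
  x_4 = (9 - (1)·0.154 - (-4)·0.900 - (-2)·0.780) / (9) = 1.556

(1.573, 0.203, -1.280, 1.556)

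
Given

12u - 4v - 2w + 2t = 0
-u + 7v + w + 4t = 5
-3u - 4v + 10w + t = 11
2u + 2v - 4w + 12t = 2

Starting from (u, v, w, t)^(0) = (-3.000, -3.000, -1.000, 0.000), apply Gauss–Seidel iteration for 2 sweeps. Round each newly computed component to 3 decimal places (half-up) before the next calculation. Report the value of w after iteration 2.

1.242

Iteration 1:
  u = (0 - (-4)·-3.000 - (-2)·-1.000 - (2)·0.000) / (12) = -1.167
  v = (5 - (-1)·-1.167 - (1)·-1.000 - (4)·0.000) / (7) = 0.690
  w = (11 - (-3)·-1.167 - (-4)·0.690 - (1)·0.000) / (10) = 1.026
  t = (2 - (2)·-1.167 - (2)·0.690 - (-4)·1.026) / (12) = 0.588
Iteration 2:
  u = (0 - (-4)·0.690 - (-2)·1.026 - (2)·0.588) / (12) = 0.303
  v = (5 - (-1)·0.303 - (1)·1.026 - (4)·0.588) / (7) = 0.275
  w = (11 - (-3)·0.303 - (-4)·0.275 - (1)·0.588) / (10) = 1.242
  t = (2 - (2)·0.303 - (2)·0.275 - (-4)·1.242) / (12) = 0.484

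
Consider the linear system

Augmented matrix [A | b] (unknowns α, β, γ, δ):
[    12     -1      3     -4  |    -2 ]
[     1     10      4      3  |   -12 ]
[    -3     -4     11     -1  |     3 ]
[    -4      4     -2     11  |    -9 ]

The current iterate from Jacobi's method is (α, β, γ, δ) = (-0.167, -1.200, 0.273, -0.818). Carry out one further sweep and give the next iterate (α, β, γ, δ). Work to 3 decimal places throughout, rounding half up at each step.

One sweep:
  α = (-2 - (-1)·-1.200 - (3)·0.273 - (-4)·-0.818) / (12) = -0.608
  β = (-12 - (1)·-0.167 - (4)·0.273 - (3)·-0.818) / (10) = -1.047
  γ = (3 - (-3)·-0.167 - (-4)·-1.200 - (-1)·-0.818) / (11) = -0.284
  δ = (-9 - (-4)·-0.167 - (4)·-1.200 - (-2)·0.273) / (11) = -0.393

(-0.608, -1.047, -0.284, -0.393)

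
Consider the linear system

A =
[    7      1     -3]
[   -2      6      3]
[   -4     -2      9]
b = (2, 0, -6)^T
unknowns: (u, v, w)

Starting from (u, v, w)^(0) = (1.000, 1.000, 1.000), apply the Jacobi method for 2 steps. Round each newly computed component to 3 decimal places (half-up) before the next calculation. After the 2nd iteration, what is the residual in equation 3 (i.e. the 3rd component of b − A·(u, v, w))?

Iteration 1:
  u = (2 - (1)·1.000 - (-3)·1.000) / (7) = 0.571
  v = (0 - (-2)·1.000 - (3)·1.000) / (6) = -0.167
  w = (-6 - (-4)·1.000 - (-2)·1.000) / (9) = 0.000
Iteration 2:
  u = (2 - (1)·-0.167 - (-3)·0.000) / (7) = 0.310
  v = (0 - (-2)·0.571 - (3)·0.000) / (6) = 0.190
  w = (-6 - (-4)·0.571 - (-2)·-0.167) / (9) = -0.450
Residual b − A·x = (-1.710, 0.830, -0.330)

-0.330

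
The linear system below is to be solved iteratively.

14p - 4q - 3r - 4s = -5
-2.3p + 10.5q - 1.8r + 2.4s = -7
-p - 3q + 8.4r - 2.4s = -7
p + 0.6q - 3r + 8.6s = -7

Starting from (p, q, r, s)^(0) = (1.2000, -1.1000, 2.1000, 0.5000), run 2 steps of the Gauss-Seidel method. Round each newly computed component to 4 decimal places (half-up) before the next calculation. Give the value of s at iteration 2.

Iteration 1:
  p = (-5 - (-4)·-1.1000 - (-3)·2.1000 - (-4)·0.5000) / (14) = -0.0786
  q = (-7 - (-2.3)·-0.0786 - (-1.8)·2.1000 - (2.4)·0.5000) / (10.5) = -0.4382
  r = (-7 - (-1)·-0.0786 - (-3)·-0.4382 - (-2.4)·0.5000) / (8.4) = -0.8563
  s = (-7 - (1)·-0.0786 - (0.6)·-0.4382 - (-3)·-0.8563) / (8.6) = -1.0730
Iteration 2:
  p = (-5 - (-4)·-0.4382 - (-3)·-0.8563 - (-4)·-1.0730) / (14) = -0.9724
  q = (-7 - (-2.3)·-0.9724 - (-1.8)·-0.8563 - (2.4)·-1.0730) / (10.5) = -0.7812
  r = (-7 - (-1)·-0.9724 - (-3)·-0.7812 - (-2.4)·-1.0730) / (8.4) = -1.5347
  s = (-7 - (1)·-0.9724 - (0.6)·-0.7812 - (-3)·-1.5347) / (8.6) = -1.1817

-1.1817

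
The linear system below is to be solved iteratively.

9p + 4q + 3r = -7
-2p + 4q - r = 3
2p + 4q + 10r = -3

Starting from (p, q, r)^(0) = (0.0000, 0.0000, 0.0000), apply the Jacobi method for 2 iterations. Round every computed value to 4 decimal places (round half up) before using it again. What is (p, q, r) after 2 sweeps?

(-1.0111, 0.2861, -0.4444)

Iteration 1:
  p = (-7 - (4)·0.0000 - (3)·0.0000) / (9) = -0.7778
  q = (3 - (-2)·0.0000 - (-1)·0.0000) / (4) = 0.7500
  r = (-3 - (2)·0.0000 - (4)·0.0000) / (10) = -0.3000
Iteration 2:
  p = (-7 - (4)·0.7500 - (3)·-0.3000) / (9) = -1.0111
  q = (3 - (-2)·-0.7778 - (-1)·-0.3000) / (4) = 0.2861
  r = (-3 - (2)·-0.7778 - (4)·0.7500) / (10) = -0.4444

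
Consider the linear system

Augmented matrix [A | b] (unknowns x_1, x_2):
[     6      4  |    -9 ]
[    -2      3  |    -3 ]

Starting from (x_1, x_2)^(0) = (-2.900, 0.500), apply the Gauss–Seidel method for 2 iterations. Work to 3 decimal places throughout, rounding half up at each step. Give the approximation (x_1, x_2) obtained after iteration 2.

Iteration 1:
  x_1 = (-9 - (4)·0.500) / (6) = -1.833
  x_2 = (-3 - (-2)·-1.833) / (3) = -2.222
Iteration 2:
  x_1 = (-9 - (4)·-2.222) / (6) = -0.019
  x_2 = (-3 - (-2)·-0.019) / (3) = -1.013

(-0.019, -1.013)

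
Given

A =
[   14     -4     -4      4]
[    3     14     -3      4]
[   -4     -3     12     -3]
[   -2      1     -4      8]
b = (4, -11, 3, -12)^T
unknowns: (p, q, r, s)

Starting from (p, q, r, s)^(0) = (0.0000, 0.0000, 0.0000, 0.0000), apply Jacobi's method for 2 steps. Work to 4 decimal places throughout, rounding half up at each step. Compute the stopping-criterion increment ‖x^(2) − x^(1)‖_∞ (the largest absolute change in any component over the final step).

Iteration 1:
  p = (4 - (-4)·0.0000 - (-4)·0.0000 - (4)·0.0000) / (14) = 0.2857
  q = (-11 - (3)·0.0000 - (-3)·0.0000 - (4)·0.0000) / (14) = -0.7857
  r = (3 - (-4)·0.0000 - (-3)·0.0000 - (-3)·0.0000) / (12) = 0.2500
  s = (-12 - (-2)·0.0000 - (1)·0.0000 - (-4)·0.0000) / (8) = -1.5000
Iteration 2:
  p = (4 - (-4)·-0.7857 - (-4)·0.2500 - (4)·-1.5000) / (14) = 0.5612
  q = (-11 - (3)·0.2857 - (-3)·0.2500 - (4)·-1.5000) / (14) = -0.3648
  r = (3 - (-4)·0.2857 - (-3)·-0.7857 - (-3)·-1.5000) / (12) = -0.2262
  s = (-12 - (-2)·0.2857 - (1)·-0.7857 - (-4)·0.2500) / (8) = -1.2054
Change: (0.2755, 0.4209, -0.4762, 0.2946) → max |·| = 0.4762

0.4762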